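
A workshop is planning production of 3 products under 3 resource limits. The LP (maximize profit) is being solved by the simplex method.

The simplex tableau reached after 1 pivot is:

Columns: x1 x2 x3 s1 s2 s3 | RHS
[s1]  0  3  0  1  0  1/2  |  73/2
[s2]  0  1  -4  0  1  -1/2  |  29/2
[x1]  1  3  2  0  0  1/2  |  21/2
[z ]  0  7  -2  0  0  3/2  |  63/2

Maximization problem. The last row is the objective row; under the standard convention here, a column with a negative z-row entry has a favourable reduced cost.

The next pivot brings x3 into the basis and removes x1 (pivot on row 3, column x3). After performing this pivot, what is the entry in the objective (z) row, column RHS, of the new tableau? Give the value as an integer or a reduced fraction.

42

Pivot element is row 3, column x3: 2.
Normalize row 3: new (row 3, RHS) = (21/2)/2 = 21/4.
z-row ← z-row − (-2)·(new row 3): 63/2 − (-2)·(21/4) = 42.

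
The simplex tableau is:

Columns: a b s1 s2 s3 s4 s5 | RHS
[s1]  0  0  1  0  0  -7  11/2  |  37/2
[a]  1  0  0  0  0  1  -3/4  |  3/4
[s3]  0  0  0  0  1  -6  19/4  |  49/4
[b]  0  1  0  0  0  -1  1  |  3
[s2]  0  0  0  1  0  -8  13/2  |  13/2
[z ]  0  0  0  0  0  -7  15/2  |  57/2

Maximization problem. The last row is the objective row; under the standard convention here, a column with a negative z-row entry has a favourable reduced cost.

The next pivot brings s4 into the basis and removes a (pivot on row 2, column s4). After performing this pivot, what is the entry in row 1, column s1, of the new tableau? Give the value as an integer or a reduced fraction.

Pivot element is row 2, column s4: 1.
Normalize row 2: new (row 2, s1) = 0/1 = 0.
row 1 ← row 1 − (-7)·(new row 2): 1 − (-7)·0 = 1.

1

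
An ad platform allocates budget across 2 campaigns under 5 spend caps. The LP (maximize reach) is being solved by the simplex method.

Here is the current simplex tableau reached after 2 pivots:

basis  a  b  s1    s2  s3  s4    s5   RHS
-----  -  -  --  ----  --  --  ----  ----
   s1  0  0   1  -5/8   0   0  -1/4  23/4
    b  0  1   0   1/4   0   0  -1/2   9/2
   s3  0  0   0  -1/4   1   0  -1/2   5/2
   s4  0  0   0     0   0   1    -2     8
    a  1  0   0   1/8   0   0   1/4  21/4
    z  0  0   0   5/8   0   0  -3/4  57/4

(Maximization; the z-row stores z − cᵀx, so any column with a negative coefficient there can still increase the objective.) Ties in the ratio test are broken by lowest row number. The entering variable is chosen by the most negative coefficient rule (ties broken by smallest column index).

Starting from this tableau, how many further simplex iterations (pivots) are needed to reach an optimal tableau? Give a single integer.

1

pivot: s5 in, a out → z = 30
No improving column remains; optimal.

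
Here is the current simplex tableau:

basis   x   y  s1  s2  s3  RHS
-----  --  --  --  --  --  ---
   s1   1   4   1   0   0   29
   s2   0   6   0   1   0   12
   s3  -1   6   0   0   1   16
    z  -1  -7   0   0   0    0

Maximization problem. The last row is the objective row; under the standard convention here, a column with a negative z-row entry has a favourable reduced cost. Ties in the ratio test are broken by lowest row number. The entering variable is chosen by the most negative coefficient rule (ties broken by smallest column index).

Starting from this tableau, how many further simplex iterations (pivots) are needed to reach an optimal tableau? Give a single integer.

2

pivot: y in, s2 out → z = 14
pivot: x in, s1 out → z = 35
No improving column remains; optimal.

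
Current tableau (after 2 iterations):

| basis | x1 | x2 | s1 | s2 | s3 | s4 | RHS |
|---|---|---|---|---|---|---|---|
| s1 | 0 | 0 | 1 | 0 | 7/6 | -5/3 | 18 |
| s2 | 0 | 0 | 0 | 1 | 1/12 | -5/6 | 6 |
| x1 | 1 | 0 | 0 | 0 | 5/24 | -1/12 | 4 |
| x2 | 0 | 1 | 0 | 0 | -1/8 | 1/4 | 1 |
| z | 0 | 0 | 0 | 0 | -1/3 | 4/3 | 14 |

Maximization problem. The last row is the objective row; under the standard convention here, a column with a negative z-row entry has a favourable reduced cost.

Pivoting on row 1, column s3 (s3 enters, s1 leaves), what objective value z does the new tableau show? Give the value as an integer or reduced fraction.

134/7

Minimum ratio for s3: 18/(7/6) = 108/7.
z changes by −(z-row coeff of s3)·ratio = −(-1/3)·(108/7) = 36/7.
New z = 14 + (36/7) = 134/7.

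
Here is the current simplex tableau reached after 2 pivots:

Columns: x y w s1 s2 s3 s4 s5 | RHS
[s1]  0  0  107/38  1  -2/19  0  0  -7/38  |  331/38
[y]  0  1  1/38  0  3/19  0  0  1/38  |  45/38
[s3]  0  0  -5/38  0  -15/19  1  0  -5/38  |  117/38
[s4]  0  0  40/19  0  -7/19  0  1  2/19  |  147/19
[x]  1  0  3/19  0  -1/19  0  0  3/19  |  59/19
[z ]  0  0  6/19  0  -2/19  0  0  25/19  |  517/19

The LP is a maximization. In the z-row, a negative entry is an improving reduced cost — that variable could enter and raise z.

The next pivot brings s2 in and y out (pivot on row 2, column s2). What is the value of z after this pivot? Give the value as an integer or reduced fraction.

28

Minimum ratio for s2: (45/38)/(3/19) = 15/2.
z changes by −(z-row coeff of s2)·ratio = −(-2/19)·(15/2) = 15/19.
New z = 517/19 + (15/19) = 28.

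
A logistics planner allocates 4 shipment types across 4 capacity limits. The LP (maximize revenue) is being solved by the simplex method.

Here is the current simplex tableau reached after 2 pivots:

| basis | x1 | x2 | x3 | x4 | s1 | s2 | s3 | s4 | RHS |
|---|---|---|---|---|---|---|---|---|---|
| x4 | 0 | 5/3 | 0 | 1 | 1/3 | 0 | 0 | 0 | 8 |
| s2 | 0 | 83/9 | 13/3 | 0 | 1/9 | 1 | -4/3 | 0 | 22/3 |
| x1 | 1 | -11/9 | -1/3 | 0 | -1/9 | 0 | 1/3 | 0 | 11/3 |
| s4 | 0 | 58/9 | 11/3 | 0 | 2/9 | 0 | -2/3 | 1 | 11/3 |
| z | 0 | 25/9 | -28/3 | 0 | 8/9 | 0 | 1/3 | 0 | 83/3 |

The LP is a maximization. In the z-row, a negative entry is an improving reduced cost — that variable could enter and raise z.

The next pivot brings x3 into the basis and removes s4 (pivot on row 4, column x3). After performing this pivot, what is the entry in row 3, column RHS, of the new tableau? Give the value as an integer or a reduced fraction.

4

Pivot element is row 4, column x3: 11/3.
Normalize row 4: new (row 4, RHS) = (11/3)/(11/3) = 1.
row 3 ← row 3 − (-1/3)·(new row 4): 11/3 − (-1/3)·1 = 4.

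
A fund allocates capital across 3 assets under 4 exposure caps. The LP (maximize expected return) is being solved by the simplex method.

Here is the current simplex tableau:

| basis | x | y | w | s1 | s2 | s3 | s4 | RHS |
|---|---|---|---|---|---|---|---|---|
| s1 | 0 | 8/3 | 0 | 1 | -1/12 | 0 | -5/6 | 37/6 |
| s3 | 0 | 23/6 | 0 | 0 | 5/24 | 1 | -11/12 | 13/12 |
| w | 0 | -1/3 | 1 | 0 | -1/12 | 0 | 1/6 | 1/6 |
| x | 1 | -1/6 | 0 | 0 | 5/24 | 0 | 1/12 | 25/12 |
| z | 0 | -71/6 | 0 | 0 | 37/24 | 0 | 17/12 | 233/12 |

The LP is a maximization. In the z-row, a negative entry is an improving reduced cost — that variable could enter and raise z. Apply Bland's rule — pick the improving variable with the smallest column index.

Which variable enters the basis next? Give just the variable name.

y

Objective-row coefficients: x: 0, y: -71/6, w: 0, s1: 0, s2: 37/24, s3: 0, s4: 17/12.
Improving columns: y. Bland's rule picks the smallest column index → y.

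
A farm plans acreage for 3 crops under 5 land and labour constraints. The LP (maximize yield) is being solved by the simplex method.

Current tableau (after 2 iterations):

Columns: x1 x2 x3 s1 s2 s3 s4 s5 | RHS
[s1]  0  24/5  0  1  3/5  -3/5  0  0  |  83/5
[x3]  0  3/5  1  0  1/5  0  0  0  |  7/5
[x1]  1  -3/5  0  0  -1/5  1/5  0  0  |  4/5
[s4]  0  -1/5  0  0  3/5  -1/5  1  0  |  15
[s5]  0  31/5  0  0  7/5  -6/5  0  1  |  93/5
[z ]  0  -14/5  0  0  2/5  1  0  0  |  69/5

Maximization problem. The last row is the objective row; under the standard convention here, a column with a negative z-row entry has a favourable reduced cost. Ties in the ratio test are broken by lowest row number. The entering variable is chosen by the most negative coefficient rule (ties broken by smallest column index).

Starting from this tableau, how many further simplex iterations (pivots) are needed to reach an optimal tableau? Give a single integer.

pivot: x2 in, x3 out → z = 61/3
No improving column remains; optimal.

1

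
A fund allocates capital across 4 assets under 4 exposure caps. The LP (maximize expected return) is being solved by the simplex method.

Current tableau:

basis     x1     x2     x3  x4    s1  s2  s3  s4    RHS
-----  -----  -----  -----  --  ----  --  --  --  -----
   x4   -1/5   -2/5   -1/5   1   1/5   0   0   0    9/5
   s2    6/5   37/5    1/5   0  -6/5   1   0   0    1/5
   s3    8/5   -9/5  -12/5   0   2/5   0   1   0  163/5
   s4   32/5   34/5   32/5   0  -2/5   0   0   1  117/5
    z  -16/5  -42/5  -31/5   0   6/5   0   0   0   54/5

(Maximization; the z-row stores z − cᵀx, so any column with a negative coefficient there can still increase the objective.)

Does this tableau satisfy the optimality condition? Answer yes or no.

no

Column x1 has objective-row coefficient -16/5, which is negative; an improving pivot exists, so not yet optimal.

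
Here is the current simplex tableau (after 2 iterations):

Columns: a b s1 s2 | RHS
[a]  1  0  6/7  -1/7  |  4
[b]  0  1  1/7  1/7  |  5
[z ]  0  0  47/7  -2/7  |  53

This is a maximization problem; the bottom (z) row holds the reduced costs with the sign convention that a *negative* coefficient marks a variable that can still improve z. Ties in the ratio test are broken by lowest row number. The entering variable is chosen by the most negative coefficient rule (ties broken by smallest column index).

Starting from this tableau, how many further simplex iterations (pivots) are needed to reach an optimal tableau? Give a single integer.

pivot: s2 in, b out → z = 63
No improving column remains; optimal.

1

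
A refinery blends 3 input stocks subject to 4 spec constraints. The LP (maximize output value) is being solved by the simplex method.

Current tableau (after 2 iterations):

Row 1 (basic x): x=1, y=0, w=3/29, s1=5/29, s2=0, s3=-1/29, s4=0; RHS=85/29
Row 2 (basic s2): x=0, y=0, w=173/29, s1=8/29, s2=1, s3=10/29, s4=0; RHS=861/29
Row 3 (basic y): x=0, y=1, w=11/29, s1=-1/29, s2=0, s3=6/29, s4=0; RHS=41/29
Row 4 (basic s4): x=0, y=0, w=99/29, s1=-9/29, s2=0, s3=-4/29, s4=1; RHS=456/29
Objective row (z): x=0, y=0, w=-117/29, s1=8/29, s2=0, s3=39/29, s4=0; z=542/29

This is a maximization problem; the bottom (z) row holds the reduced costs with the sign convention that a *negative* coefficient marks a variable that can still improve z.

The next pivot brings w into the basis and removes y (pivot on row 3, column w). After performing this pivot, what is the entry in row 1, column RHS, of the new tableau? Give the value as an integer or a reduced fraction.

28/11

Pivot element is row 3, column w: 11/29.
Normalize row 3: new (row 3, RHS) = (41/29)/(11/29) = 41/11.
row 1 ← row 1 − (3/29)·(new row 3): 85/29 − (3/29)·(41/11) = 28/11.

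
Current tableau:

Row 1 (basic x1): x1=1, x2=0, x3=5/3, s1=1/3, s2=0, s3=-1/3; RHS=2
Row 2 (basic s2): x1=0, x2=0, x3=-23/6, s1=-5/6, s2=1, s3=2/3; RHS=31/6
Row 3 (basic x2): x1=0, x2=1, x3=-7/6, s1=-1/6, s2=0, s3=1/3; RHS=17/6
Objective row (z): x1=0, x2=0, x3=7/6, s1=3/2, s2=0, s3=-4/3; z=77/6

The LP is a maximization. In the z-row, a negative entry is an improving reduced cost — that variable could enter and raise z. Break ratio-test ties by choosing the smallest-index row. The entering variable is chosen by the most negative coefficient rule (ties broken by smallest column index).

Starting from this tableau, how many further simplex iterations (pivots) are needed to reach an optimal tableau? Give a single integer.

pivot: s3 in, s2 out → z = 139/6
pivot: x3 in, x2 out → z = 76/3
pivot: s2 in, x1 out → z = 58
No improving column remains; optimal.

3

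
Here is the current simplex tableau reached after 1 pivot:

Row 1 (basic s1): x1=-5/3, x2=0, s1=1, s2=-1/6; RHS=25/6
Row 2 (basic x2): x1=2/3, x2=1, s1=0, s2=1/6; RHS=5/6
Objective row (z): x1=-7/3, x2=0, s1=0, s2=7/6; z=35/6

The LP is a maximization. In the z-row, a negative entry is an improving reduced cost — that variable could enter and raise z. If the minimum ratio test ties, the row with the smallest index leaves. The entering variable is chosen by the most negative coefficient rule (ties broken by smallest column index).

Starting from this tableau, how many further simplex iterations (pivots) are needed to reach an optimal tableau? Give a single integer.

pivot: x1 in, x2 out → z = 35/4
No improving column remains; optimal.

1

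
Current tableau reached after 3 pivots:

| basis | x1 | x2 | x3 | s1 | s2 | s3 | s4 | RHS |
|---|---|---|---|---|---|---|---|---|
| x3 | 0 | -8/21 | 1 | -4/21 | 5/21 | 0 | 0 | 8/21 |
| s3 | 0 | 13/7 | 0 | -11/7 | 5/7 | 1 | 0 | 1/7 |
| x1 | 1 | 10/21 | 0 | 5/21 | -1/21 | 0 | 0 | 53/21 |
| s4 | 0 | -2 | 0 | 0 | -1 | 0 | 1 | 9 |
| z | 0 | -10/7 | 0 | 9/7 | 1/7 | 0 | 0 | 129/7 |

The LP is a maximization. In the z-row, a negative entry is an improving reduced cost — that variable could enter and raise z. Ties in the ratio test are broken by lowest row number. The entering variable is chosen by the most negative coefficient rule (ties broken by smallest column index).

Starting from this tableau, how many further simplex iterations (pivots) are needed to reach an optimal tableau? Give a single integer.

pivot: x2 in, s3 out → z = 241/13
No improving column remains; optimal.

1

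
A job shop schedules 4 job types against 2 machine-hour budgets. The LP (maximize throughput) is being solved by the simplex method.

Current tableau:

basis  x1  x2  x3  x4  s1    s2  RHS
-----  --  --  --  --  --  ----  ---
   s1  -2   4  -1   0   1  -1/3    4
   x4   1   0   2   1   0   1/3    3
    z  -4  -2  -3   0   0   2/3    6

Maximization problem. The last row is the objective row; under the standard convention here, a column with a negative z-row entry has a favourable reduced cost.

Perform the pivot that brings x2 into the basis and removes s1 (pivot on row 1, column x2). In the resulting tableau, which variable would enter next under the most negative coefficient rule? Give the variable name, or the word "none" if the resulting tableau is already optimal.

x1

Pivot element 4. New z-row = old z-row − (-2)·(row 1/4).
Updated z-row coefficients: x1: -5, x2: 0, x3: -7/2, x4: 0, s1: 1/2, s2: 1/2.
The most negative is -5 in column x1, so x1 would enter next.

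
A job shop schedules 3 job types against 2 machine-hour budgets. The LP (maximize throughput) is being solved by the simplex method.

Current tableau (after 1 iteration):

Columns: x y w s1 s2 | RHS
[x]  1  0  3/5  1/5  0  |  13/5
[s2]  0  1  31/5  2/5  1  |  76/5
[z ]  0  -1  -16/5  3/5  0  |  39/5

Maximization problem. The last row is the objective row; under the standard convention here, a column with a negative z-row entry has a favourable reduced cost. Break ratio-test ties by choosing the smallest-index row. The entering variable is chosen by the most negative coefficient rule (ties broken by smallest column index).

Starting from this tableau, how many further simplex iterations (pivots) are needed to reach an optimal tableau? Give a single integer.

pivot: w in, s2 out → z = 485/31
pivot: y in, w out → z = 23
No improving column remains; optimal.

2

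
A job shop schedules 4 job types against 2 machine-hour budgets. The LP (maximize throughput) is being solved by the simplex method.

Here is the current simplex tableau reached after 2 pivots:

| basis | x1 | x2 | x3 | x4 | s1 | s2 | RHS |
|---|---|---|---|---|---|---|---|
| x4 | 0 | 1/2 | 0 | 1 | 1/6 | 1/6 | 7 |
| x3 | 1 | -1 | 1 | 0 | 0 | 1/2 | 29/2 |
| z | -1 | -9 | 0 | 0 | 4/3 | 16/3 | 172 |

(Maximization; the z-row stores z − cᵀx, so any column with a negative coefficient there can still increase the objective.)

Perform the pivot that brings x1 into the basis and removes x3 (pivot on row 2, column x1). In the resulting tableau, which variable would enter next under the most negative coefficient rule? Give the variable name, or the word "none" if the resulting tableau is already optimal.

x2

Pivot element 1. New z-row = old z-row − (-1)·(row 2/1).
Updated z-row coefficients: x1: 0, x2: -10, x3: 1, x4: 0, s1: 4/3, s2: 35/6.
The most negative is -10 in column x2, so x2 would enter next.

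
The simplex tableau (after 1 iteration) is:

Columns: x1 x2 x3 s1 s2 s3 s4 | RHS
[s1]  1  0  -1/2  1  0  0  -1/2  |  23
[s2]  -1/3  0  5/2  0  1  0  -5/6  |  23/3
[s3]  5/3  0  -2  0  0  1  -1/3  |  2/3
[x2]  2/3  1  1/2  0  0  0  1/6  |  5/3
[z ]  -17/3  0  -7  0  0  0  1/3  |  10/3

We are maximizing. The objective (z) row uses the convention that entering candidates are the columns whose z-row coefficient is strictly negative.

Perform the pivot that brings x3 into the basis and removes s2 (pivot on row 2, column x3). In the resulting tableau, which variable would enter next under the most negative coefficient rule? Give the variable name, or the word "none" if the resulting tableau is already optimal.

Pivot element 5/2. New z-row = old z-row − (-7)·(row 2/(5/2)).
Updated z-row coefficients: x1: -33/5, x2: 0, x3: 0, s1: 0, s2: 14/5, s3: 0, s4: -2.
The most negative is -33/5 in column x1, so x1 would enter next.

x1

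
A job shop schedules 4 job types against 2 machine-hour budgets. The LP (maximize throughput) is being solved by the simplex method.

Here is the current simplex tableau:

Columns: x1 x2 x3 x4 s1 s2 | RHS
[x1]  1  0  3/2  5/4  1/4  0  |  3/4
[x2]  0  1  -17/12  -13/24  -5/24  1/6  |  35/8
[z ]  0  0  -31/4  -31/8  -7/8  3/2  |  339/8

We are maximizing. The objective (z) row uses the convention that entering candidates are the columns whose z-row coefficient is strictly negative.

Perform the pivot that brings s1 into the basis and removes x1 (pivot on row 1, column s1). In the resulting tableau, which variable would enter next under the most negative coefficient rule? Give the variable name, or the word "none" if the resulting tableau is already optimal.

x3

Pivot element 1/4. New z-row = old z-row − (-7/8)·(row 1/(1/4)).
Updated z-row coefficients: x1: 7/2, x2: 0, x3: -5/2, x4: 1/2, s1: 0, s2: 3/2.
The most negative is -5/2 in column x3, so x3 would enter next.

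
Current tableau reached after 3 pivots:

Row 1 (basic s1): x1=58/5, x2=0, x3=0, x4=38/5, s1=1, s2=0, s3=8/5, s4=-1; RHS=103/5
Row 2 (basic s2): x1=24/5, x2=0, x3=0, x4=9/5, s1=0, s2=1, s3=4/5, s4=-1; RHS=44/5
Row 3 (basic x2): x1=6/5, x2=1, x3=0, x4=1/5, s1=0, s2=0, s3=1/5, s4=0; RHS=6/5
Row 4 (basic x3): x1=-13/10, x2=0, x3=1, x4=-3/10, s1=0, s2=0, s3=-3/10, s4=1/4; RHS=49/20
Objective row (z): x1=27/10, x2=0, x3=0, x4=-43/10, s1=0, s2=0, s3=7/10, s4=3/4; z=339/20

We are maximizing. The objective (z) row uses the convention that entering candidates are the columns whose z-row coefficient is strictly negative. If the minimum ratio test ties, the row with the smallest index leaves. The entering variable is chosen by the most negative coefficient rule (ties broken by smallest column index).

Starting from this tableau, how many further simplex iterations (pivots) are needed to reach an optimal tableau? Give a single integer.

pivot: x4 in, s1 out → z = 1087/38
No improving column remains; optimal.

1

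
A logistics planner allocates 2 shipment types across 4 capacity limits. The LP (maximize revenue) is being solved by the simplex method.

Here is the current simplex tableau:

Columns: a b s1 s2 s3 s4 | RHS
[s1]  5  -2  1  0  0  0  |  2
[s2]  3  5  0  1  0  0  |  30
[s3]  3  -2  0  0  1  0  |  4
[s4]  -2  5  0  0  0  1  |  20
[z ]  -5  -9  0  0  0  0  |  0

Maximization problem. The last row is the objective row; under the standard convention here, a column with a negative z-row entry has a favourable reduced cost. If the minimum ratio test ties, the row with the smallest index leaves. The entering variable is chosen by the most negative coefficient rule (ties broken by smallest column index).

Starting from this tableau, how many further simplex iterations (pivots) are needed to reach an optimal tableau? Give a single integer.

2

pivot: b in, s4 out → z = 36
pivot: a in, s2 out → z = 266/5
No improving column remains; optimal.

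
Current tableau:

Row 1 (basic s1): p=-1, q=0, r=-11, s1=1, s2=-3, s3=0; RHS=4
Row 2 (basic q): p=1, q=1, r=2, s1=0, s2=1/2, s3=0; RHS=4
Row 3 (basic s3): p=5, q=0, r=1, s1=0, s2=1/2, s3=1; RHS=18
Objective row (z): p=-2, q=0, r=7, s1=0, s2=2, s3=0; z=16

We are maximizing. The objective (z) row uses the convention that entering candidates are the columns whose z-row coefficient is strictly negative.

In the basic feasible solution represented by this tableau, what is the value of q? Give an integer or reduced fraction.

q is basic (row 2); its value is the RHS of that row: 4.

4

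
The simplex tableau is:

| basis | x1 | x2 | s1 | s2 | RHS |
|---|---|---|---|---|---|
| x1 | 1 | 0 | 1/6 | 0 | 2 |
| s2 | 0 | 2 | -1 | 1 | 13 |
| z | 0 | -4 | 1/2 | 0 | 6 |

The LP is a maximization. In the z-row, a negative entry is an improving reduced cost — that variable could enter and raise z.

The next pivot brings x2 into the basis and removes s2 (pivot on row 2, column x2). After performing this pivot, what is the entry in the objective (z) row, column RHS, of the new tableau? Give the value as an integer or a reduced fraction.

Pivot element is row 2, column x2: 2.
Normalize row 2: new (row 2, RHS) = 13/2 = 13/2.
z-row ← z-row − (-4)·(new row 2): 6 − (-4)·(13/2) = 32.

32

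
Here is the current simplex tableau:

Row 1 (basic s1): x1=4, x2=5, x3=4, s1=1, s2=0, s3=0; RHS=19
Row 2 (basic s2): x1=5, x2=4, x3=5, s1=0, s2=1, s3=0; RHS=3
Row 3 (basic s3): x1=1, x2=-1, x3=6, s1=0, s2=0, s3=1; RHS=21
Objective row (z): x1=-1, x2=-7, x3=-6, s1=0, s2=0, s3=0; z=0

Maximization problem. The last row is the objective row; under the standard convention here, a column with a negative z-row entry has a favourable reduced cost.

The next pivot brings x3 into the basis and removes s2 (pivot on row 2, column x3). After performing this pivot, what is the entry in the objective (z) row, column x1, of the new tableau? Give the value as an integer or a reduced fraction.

5

Pivot element is row 2, column x3: 5.
Normalize row 2: new (row 2, x1) = 5/5 = 1.
z-row ← z-row − (-6)·(new row 2): -1 − (-6)·1 = 5.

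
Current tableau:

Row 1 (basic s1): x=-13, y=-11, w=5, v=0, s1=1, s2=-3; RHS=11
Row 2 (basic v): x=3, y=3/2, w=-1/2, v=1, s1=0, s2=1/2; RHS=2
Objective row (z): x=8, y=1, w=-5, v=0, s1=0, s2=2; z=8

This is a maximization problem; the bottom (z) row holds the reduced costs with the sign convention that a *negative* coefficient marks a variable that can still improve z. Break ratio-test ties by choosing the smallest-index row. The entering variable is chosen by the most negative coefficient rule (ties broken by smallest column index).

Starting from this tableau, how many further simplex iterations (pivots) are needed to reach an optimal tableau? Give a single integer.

2

pivot: w in, s1 out → z = 19
pivot: y in, v out → z = 193/2
No improving column remains; optimal.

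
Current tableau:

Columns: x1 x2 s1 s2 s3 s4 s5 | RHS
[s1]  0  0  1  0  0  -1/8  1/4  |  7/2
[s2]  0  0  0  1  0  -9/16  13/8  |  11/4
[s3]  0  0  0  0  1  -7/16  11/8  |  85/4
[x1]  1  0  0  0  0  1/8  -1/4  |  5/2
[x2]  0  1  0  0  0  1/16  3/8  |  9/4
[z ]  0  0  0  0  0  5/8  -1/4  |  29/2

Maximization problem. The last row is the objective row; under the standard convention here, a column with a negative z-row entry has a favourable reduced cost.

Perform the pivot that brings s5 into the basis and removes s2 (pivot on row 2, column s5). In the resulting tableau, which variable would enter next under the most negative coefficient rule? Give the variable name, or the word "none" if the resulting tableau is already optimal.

none

Pivot element 13/8. New z-row = old z-row − (-1/4)·(row 2/(13/8)).
Updated z-row coefficients: x1: 0, x2: 0, s1: 0, s2: 2/13, s3: 0, s4: 7/13, s5: 0.
No coefficient is strictly negative; the tableau after this pivot is optimal.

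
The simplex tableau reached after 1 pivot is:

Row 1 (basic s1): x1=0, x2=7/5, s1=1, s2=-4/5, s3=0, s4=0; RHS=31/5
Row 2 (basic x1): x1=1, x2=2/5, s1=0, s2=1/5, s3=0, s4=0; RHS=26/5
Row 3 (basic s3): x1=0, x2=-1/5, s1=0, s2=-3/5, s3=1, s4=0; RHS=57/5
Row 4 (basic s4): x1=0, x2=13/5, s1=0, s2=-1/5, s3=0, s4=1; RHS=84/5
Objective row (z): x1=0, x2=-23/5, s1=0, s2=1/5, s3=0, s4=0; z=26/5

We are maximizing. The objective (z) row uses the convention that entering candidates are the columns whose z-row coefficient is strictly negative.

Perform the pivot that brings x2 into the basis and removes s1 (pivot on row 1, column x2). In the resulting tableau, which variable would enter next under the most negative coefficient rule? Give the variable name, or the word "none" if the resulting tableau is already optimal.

Pivot element 7/5. New z-row = old z-row − (-23/5)·(row 1/(7/5)).
Updated z-row coefficients: x1: 0, x2: 0, s1: 23/7, s2: -17/7, s3: 0, s4: 0.
The most negative is -17/7 in column s2, so s2 would enter next.

s2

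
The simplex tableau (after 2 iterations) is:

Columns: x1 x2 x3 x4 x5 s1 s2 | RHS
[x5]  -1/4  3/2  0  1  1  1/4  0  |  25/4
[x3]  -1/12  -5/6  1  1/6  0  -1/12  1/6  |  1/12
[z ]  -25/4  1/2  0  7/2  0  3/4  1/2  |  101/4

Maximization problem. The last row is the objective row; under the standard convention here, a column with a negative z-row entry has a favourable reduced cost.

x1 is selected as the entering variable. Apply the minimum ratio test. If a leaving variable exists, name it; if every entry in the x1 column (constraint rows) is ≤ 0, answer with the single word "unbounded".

x1-column entries: row 1: -1/4, row 2: -1/12. All ≤ 0, so x1 can increase without bound; the LP is unbounded in this direction.

unbounded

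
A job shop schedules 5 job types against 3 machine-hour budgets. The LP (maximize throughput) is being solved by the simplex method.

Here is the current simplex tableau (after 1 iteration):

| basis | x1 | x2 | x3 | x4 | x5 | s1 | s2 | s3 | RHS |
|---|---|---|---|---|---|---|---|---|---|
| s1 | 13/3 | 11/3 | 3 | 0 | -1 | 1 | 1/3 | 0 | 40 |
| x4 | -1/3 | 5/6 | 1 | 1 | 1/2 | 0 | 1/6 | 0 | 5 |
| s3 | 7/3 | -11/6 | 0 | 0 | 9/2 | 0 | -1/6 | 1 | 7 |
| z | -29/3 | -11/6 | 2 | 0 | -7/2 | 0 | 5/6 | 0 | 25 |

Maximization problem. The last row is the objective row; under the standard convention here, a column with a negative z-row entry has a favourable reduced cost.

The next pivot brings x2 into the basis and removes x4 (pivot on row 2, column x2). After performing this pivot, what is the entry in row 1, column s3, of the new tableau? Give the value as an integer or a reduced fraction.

0

Pivot element is row 2, column x2: 5/6.
Normalize row 2: new (row 2, s3) = 0/(5/6) = 0.
row 1 ← row 1 − (11/3)·(new row 2): 0 − (11/3)·0 = 0.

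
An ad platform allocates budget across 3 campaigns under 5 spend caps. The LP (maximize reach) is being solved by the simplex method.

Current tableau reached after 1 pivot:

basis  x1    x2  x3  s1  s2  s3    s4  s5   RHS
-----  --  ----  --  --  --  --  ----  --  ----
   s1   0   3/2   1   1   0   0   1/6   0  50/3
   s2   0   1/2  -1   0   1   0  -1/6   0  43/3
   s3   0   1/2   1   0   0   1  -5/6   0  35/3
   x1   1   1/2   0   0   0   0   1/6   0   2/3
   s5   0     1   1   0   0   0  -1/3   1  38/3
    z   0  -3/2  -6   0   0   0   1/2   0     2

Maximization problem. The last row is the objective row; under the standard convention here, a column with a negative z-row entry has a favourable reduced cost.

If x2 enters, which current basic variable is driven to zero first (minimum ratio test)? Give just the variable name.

x1

Ratios: row 1 (s1): (50/3)/(3/2) = 100/9; row 2 (s2): (43/3)/(1/2) = 86/3; row 3 (s3): (35/3)/(1/2) = 70/3; row 4 (x1): (2/3)/(1/2) = 4/3; row 5 (s5): (38/3)/1 = 38/3.
Minimum ratio 4/3 is in the x1 row, so x1 leaves.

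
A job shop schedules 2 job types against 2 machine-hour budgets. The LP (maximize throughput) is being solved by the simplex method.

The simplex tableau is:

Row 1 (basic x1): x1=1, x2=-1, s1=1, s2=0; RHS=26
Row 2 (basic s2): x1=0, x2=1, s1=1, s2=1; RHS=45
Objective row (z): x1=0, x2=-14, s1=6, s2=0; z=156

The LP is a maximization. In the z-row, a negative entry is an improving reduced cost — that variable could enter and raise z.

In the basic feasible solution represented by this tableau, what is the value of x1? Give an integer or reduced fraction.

x1 is basic (row 1); its value is the RHS of that row: 26.

26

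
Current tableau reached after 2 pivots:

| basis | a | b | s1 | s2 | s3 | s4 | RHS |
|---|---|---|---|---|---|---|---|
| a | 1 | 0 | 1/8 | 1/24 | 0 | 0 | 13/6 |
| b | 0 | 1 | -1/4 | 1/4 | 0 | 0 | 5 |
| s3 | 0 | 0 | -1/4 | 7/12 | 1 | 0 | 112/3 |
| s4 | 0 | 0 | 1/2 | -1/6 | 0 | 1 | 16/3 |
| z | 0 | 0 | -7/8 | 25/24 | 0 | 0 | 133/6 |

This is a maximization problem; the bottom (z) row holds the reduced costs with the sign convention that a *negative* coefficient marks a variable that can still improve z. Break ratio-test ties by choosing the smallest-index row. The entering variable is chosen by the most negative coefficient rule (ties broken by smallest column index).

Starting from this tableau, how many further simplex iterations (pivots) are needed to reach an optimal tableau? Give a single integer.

1

pivot: s1 in, s4 out → z = 63/2
No improving column remains; optimal.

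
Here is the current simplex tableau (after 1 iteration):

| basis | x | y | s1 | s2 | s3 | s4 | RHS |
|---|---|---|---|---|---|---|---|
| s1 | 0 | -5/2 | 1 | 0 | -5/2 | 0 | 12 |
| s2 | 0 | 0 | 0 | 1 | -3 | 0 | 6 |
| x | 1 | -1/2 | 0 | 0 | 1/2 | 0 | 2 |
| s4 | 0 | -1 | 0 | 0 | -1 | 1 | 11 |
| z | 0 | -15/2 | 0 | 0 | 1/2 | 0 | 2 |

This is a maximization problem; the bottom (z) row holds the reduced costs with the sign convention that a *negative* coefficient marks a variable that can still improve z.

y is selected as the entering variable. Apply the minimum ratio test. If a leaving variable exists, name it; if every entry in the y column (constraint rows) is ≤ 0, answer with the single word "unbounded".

y-column entries: row 1: -5/2, row 2: 0, row 3: -1/2, row 4: -1. All ≤ 0, so y can increase without bound; the LP is unbounded in this direction.

unbounded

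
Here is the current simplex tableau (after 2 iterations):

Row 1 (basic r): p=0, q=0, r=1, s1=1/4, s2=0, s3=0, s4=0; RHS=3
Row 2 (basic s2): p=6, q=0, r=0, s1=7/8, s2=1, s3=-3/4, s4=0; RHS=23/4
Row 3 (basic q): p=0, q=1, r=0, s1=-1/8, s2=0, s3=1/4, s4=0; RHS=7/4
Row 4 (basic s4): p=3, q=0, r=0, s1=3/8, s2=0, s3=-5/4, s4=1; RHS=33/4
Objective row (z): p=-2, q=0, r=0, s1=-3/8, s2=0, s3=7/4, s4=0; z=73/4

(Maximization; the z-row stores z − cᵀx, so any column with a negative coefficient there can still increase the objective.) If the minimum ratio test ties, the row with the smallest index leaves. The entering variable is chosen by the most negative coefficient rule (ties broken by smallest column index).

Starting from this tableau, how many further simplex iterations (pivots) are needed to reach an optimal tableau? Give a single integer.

pivot: p in, s2 out → z = 121/6
pivot: s1 in, p out → z = 145/7
No improving column remains; optimal.

2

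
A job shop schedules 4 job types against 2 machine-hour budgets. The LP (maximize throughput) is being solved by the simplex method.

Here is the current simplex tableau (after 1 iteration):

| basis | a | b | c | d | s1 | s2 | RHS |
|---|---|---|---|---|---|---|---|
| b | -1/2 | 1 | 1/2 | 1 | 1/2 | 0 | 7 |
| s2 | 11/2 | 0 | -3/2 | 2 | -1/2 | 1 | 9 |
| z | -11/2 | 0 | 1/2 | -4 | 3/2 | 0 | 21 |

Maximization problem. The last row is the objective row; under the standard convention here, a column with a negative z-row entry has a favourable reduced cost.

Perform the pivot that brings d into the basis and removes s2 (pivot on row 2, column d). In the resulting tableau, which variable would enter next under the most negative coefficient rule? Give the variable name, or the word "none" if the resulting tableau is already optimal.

Pivot element 2. New z-row = old z-row − (-4)·(row 2/2).
Updated z-row coefficients: a: 11/2, b: 0, c: -5/2, d: 0, s1: 1/2, s2: 2.
The most negative is -5/2 in column c, so c would enter next.

c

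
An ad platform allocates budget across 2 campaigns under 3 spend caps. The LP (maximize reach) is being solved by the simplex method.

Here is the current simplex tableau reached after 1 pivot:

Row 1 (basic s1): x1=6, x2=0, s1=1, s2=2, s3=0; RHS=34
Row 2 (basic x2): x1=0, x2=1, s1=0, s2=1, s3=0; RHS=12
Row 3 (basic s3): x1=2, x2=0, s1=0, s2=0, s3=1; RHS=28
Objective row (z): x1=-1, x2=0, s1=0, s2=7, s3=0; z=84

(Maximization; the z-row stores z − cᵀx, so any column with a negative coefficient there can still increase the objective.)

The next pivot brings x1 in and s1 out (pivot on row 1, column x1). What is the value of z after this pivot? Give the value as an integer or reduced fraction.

269/3

Minimum ratio for x1: 34/6 = 17/3.
z changes by −(z-row coeff of x1)·ratio = −(-1)·(17/3) = 17/3.
New z = 84 + (17/3) = 269/3.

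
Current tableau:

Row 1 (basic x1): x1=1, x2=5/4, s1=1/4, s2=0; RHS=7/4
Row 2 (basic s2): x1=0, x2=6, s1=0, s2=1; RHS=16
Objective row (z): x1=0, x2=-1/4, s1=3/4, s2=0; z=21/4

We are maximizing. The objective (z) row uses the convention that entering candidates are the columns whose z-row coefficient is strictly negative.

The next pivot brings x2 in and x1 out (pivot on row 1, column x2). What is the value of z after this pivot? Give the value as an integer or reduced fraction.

Minimum ratio for x2: (7/4)/(5/4) = 7/5.
z changes by −(z-row coeff of x2)·ratio = −(-1/4)·(7/5) = 7/20.
New z = 21/4 + (7/20) = 28/5.

28/5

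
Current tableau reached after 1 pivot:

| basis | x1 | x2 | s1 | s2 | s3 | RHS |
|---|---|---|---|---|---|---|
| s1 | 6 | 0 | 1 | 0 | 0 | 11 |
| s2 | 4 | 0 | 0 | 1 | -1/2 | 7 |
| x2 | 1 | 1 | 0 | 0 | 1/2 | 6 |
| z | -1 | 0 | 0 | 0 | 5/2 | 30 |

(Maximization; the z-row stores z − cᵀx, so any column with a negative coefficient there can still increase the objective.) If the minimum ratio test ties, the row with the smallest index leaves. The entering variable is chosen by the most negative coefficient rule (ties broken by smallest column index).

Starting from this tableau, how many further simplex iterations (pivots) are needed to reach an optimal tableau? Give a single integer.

pivot: x1 in, s2 out → z = 127/4
No improving column remains; optimal.

1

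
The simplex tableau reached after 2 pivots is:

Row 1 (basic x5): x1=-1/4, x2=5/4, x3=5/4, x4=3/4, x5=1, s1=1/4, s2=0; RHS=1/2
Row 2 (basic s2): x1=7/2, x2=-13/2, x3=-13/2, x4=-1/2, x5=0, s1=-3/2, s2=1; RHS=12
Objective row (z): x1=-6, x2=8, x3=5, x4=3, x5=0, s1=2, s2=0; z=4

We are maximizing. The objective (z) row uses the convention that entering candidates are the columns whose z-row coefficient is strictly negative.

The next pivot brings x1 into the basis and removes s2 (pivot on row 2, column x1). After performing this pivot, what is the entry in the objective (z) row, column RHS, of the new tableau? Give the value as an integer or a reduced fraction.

172/7

Pivot element is row 2, column x1: 7/2.
Normalize row 2: new (row 2, RHS) = 12/(7/2) = 24/7.
z-row ← z-row − (-6)·(new row 2): 4 − (-6)·(24/7) = 172/7.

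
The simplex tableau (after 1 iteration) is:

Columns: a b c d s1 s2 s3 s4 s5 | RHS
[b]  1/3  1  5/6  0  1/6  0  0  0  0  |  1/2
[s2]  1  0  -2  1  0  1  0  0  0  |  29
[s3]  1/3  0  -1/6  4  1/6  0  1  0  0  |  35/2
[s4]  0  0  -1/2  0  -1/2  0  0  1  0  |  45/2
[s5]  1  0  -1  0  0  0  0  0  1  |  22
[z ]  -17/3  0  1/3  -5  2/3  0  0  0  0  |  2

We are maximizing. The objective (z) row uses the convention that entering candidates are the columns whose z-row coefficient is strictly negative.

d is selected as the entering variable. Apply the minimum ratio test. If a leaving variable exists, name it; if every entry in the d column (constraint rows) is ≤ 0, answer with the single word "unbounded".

s3

Ratios: row 1 (b): entry 0 ≤ 0, skip; row 2 (s2): 29/1 = 29; row 3 (s3): (35/2)/4 = 35/8; row 4 (s4): entry 0 ≤ 0, skip; row 5 (s5): entry 0 ≤ 0, skip.
Minimum ratio is in the s3 row, so s3 leaves.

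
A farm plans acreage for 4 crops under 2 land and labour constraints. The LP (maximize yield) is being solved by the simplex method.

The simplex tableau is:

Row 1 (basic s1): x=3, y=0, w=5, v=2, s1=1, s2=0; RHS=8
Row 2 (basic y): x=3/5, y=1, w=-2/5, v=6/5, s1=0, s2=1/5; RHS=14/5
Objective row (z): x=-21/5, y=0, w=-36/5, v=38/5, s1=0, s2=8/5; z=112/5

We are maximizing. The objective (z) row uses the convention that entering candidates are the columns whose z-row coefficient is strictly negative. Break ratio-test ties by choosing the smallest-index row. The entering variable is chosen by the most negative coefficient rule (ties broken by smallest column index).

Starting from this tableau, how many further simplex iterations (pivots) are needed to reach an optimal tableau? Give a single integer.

pivot: w in, s1 out → z = 848/25
No improving column remains; optimal.

1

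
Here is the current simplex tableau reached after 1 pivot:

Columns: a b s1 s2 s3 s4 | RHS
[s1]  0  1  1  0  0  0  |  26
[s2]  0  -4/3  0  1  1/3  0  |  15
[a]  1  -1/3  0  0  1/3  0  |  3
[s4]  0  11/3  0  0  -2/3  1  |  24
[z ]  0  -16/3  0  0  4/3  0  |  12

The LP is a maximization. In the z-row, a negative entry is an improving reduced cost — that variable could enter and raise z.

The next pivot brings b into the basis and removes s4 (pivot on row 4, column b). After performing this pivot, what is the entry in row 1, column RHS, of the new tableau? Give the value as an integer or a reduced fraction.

214/11

Pivot element is row 4, column b: 11/3.
Normalize row 4: new (row 4, RHS) = 24/(11/3) = 72/11.
row 1 ← row 1 − 1·(new row 4): 26 − 1·(72/11) = 214/11.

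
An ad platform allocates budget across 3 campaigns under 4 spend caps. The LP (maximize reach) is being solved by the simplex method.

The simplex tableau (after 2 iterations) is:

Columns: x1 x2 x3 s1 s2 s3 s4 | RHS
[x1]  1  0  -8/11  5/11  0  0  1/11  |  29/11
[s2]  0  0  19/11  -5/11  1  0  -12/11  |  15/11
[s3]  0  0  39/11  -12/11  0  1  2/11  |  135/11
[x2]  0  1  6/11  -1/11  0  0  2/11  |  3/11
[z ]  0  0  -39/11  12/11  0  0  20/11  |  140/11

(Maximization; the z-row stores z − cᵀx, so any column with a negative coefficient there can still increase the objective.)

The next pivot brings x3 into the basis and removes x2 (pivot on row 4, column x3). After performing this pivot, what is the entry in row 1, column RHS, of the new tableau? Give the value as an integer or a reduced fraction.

3

Pivot element is row 4, column x3: 6/11.
Normalize row 4: new (row 4, RHS) = (3/11)/(6/11) = 1/2.
row 1 ← row 1 − (-8/11)·(new row 4): 29/11 − (-8/11)·(1/2) = 3.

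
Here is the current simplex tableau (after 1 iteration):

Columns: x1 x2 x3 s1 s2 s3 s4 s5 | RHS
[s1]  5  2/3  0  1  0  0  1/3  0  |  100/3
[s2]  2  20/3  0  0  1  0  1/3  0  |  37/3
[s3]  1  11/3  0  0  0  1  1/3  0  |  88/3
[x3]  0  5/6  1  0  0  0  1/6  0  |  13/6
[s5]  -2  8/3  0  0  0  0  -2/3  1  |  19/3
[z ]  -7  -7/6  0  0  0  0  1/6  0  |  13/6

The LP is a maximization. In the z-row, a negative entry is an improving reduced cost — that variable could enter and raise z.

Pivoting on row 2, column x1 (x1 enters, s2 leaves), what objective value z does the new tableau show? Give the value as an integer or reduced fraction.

Minimum ratio for x1: (37/3)/2 = 37/6.
z changes by −(z-row coeff of x1)·ratio = −(-7)·(37/6) = 259/6.
New z = 13/6 + (259/6) = 136/3.

136/3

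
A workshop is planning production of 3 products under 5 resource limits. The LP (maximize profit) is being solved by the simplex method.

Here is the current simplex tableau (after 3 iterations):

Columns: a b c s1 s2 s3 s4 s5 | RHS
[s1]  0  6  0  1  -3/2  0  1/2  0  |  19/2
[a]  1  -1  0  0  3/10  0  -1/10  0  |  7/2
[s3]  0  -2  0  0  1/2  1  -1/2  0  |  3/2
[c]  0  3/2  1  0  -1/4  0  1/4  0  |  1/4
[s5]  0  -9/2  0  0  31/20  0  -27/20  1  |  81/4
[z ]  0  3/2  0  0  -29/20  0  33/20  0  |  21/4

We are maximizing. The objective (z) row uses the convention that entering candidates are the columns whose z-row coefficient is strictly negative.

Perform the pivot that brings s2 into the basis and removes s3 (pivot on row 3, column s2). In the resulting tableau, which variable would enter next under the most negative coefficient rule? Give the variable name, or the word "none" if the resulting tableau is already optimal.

b

Pivot element 1/2. New z-row = old z-row − (-29/20)·(row 3/(1/2)).
Updated z-row coefficients: a: 0, b: -43/10, c: 0, s1: 0, s2: 0, s3: 29/10, s4: 1/5, s5: 0.
The most negative is -43/10 in column b, so b would enter next.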